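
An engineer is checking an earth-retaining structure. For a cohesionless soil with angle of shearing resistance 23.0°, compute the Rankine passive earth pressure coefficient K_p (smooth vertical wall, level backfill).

2.28

K_p = (1 + sin φ)/(1 − sin φ) = tan²(45° + 23.0°/2) = 2.283.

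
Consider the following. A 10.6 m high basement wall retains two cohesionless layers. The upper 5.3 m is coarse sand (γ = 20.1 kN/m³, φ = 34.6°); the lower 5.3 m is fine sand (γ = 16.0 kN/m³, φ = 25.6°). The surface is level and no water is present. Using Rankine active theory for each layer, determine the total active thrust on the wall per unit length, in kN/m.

K_a1 = tan²(45°−34.6°/2) = 0.2756; K_a2 = tan²(45°−25.6°/2) = 0.3966.
Layer 1: σ at base = K_a1 γ₁ h₁ = 29.36 kPa; P₁ = ½×29.36×5.3 = 77.81.
Layer 2: σ_v at top = γ₁h₁ = 106.5; σ_h top = K_a2×106.5 = 42.25; σ_h base = K_a2×(106.5+16.0×5.3) = 75.87.
P₂ = ½(42.25+75.87)×5.3 = 313.0. Total P_a = 77.81+313.0 = 390.8 kN/m.

391 kN/m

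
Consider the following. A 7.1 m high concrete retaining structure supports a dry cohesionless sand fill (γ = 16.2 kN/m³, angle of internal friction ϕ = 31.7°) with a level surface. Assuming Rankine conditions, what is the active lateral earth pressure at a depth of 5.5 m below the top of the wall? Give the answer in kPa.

27.7 kPa

K_a = (1 − sin φ)/(1 + sin φ) = 0.3111.
σ_h = K_a γ z = 0.3111 × 16.2 × 5.5 = 27.72 kPa.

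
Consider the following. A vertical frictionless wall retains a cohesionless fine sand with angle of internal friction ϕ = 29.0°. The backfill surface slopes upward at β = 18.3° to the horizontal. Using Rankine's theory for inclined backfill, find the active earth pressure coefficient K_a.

K_a = cos β · (cos β − √(cos²β − cos²φ)) / (cos β + √(cos²β − cos²φ)).
cos β = 0.9494, cos φ = 0.8746, √(cos²β − cos²φ) = 0.3694.
K_a = 0.9494 × (0.9494 − 0.3694)/(0.9494 + 0.3694) = 0.4176.

0.418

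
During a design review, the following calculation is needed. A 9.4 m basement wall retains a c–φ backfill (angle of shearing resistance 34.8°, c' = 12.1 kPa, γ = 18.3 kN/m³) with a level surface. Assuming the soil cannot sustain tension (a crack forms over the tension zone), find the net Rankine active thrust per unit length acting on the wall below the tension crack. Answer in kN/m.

K_a = 0.2733; √K_a = 0.5228.
Tension-crack depth z_c = 2c/(γ√K_a) = 2×12.1/(18.3×0.5228) = 2.530 m.
σ_a at base = K_a γ H − 2c√K_a = 0.2733×18.3×9.4 − 2×12.1×0.5228 = 34.36 kPa.
P_a = ½ × 34.36 × (H − z_c) = 0.5×34.36×6.870 = 118.0 kN/m.

118 kN/m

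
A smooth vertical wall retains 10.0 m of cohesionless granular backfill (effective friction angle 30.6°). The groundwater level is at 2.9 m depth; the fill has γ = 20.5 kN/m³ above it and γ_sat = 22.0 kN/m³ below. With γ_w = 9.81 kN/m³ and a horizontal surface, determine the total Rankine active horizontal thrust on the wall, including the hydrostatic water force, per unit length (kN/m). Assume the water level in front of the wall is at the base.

K_a = tan²(45° − φ/2) = 0.3253.
γ' = 22.0 − 9.81 = 12.19 kN/m³. Depth below WT = 7.1 m.
σ'_h at WT = K_a γ d_w = 19.34 kPa; at base = 19.34 + K_a γ' × 7.1 = 47.50 kPa.
P₁ (0–2.9 m) = ½×19.34×2.9 = 28.05. P₂ (2.9–10.0 m) = ½(19.34+47.50)×7.1 = 237.3.
P_w = ½ γ_w h₂² = 0.5×9.81×7.1² = 247.3. Total = 28.05+237.3+247.3 = 512.6 kN/m.

513 kN/m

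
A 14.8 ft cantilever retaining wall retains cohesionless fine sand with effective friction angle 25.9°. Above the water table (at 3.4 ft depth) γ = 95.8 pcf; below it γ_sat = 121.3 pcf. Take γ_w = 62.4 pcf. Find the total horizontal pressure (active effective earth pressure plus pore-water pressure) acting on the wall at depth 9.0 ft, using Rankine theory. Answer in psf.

606 psf

K_a = (1 − sin φ)/(1 + sin φ) = 0.3920.
γ' = 121.3 − 62.4 = 58.90 pcf.
Effective vertical stress at 9.0 ft: σ'_v = 95.8×3.4 + 58.90×5.60 = 655.6 psf.
σ'_h = K_a σ'_v = 0.3920 × 655.6 = 257.0 psf; u = γ_w × 5.60 = 349.4 psf.
Total σ_h = 257.0 + 349.4 = 606.4 psf.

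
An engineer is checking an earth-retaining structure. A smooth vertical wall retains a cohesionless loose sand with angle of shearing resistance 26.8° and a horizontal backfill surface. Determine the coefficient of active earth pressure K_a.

0.378

K_a = tan²(45° − φ/2) = tan²(31.60°) = 0.3785.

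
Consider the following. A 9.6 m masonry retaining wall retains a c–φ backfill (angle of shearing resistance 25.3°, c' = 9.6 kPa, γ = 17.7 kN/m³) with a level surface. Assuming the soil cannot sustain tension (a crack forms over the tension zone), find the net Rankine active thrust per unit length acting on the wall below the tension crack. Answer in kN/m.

221 kN/m

K_a = 0.4012; √K_a = 0.6334.
Tension-crack depth z_c = 2c/(γ√K_a) = 2×9.6/(17.7×0.6334) = 1.713 m.
σ_a at base = K_a γ H − 2c√K_a = 0.4012×17.7×9.6 − 2×9.6×0.6334 = 56.01 kPa.
P_a = ½ × 56.01 × (H − z_c) = 0.5×56.01×7.887 = 220.9 kN/m.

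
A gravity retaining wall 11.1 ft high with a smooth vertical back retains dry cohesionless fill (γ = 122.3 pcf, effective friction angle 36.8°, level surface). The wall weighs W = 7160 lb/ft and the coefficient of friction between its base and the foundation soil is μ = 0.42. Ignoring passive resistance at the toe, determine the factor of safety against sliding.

K_a = tan²(45° − 36.8°/2) = 0.2508.
P_a = ½K_aγH² = 0.5×0.2508×122.3×11.1² = 1889 lb/ft, acting at H/3 = 3.700 ft above the base.
FS_sliding = μW / P_a = 0.42×7160 / 1889 = 1.592.

1.59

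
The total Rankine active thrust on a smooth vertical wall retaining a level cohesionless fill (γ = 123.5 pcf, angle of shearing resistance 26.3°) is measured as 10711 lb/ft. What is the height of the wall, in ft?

21.2 ft

K_a = 0.3859. P_a = ½ K_a γ H² ⇒ H = √(2P_a/(K_a γ)).
H = √(2×10711/(0.3859×123.5)) = 21.20 ft.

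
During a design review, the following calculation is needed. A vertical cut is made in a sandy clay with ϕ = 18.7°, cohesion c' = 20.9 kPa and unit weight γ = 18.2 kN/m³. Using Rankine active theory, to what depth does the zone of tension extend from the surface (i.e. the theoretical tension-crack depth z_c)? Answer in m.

K_a = tan²(45° − 18.7°/2) = 0.5144; √K_a = 0.7173.
The active pressure is zero where K_a γ z = 2c√K_a, so z_c = 2c/(γ√K_a) = 2×20.9/(18.2×0.7173) = 3.202 m.

3.20 m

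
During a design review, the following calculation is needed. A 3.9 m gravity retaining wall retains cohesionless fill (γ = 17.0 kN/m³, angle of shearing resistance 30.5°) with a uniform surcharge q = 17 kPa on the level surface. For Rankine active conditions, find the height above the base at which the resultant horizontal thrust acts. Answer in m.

1.52 m

K_a = 0.3267.
Triangular part P₁ = ½K_aγH² = 42.23 at H/3 = 1.300 m; rectangular part P₂ = K_a q H = 21.66 at H/2 = 1.950 m.
ȳ = (P₁·1.300 + P₂·1.950)/(P₁+P₂) = 1.520 m.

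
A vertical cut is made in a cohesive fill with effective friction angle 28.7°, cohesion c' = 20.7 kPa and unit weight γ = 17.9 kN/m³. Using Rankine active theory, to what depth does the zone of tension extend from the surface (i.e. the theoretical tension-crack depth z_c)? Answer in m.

K_a = tan²(45° − 28.7°/2) = 0.3511; √K_a = 0.5926.
The active pressure is zero where K_a γ z = 2c√K_a, so z_c = 2c/(γ√K_a) = 2×20.7/(17.9×0.5926) = 3.903 m.

3.90 m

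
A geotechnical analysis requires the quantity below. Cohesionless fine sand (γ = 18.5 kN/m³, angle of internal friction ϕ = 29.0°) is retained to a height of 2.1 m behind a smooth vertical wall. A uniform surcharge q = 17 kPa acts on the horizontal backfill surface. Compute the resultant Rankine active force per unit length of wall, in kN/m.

26.5 kN/m

K_a = tan²(45° − φ/2) = 0.3470.
Soil triangle: ½ K_a γ H² = 0.5×0.3470×18.5×2.1² = 14.15 kN/m.
Surcharge rectangle: K_a q H = 0.3470×17×2.1 = 12.39 kN/m.
Total = 14.15 + 12.39 = 26.54 kN/m.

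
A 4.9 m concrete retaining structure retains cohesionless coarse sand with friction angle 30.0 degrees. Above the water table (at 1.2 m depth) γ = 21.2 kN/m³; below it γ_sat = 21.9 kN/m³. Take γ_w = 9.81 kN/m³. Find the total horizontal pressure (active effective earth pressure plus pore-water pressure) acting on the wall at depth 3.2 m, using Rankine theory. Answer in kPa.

36.2 kPa

K_a = (1 − sin φ)/(1 + sin φ) = 0.3333.
γ' = 21.9 − 9.81 = 12.09 kN/m³.
Effective vertical stress at 3.2 m: σ'_v = 21.2×1.2 + 12.09×2.00 = 49.62 kPa.
σ'_h = K_a σ'_v = 0.3333 × 49.62 = 16.54 kPa; u = γ_w × 2.00 = 19.62 kPa.
Total σ_h = 16.54 + 19.62 = 36.16 kPa.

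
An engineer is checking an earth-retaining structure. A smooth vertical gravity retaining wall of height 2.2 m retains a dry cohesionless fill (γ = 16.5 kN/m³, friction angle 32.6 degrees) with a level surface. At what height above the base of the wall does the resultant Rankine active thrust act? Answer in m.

K_a = 0.2997.
The pressure distribution is triangular, so the resultant acts at H/3 above the base = 2.2/3 = 0.7333 m.

0.733 m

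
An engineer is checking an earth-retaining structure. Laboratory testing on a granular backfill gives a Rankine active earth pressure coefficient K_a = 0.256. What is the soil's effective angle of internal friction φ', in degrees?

K_a = tan²(45° − φ/2) ⇒ 45° − φ/2 = arctan(√0.256) = 26.84°.
φ = 2(45° − 26.84°) = 36.32°.

36.3°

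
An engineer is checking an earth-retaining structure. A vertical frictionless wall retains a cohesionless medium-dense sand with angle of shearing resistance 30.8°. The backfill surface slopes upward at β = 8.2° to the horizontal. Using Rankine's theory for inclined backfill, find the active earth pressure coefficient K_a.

0.333

K_a = cos β · (cos β − √(cos²β − cos²φ)) / (cos β + √(cos²β − cos²φ)).
cos β = 0.9898, cos φ = 0.8590, √(cos²β − cos²φ) = 0.4918.
K_a = 0.9898 × (0.9898 − 0.4918)/(0.9898 + 0.4918) = 0.3327.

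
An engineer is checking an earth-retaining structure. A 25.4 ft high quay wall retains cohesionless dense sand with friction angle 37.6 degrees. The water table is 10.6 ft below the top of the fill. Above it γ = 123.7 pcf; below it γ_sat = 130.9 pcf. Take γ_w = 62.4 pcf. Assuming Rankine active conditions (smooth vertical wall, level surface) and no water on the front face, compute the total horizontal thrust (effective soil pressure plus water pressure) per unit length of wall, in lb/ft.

15000 lb/ft

K_a = tan²(45° − φ/2) = 0.2421.
γ' = 130.9 − 62.4 = 68.50 pcf. Depth below WT = 14.8 ft.
σ'_h at WT = K_a γ d_w = 317.5 psf; at base = 317.5 + K_a γ' × 14.8 = 562.9 psf.
P₁ (0–10.6 ft) = ½×317.5×10.6 = 1683. P₂ (10.6–25.4 ft) = ½(317.5+562.9)×14.8 = 6515.
P_w = ½ γ_w h₂² = 0.5×62.4×14.8² = 6834. Total = 1683+6515+6834 = 15030 lb/ft.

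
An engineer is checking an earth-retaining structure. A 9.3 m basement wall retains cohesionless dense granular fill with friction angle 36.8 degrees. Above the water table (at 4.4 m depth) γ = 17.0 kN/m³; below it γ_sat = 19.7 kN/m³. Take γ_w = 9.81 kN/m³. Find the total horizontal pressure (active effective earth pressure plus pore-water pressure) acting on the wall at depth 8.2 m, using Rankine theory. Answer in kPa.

K_a = (1 − sin φ)/(1 + sin φ) = 0.2508.
γ' = 19.7 − 9.81 = 9.890 kN/m³.
Effective vertical stress at 8.2 m: σ'_v = 17.0×4.4 + 9.890×3.80 = 112.4 kPa.
σ'_h = K_a σ'_v = 0.2508 × 112.4 = 28.18 kPa; u = γ_w × 3.80 = 37.28 kPa.
Total σ_h = 28.18 + 37.28 = 65.46 kPa.

65.5 kPa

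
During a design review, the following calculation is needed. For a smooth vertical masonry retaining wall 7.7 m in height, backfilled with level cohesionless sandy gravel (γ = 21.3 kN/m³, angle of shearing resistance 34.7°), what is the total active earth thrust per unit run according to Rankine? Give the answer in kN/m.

K_a = tan²(45° − φ/2) = 0.2745.
P_a = ½ K_a γ H² = 0.5 × 0.2745 × 21.3 × 7.7² = 173.3 kN/m.

173 kN/m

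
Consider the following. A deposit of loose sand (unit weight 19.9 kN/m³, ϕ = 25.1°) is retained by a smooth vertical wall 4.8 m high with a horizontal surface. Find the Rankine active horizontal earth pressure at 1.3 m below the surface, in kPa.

10.5 kPa

K_a = (1 − sin φ)/(1 + sin φ) = 0.4043.
σ_h = K_a γ z = 0.4043 × 19.9 × 1.3 = 10.46 kPa.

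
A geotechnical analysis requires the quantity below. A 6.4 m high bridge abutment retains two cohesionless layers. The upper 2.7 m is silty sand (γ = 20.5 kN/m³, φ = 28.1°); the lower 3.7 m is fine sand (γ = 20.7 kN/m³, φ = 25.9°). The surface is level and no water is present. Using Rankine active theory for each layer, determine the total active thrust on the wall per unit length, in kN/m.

K_a1 = tan²(45°−28.1°/2) = 0.3596; K_a2 = tan²(45°−25.9°/2) = 0.3920.
Layer 1: σ at base = K_a1 γ₁ h₁ = 19.90 kPa; P₁ = ½×19.90×2.7 = 26.87.
Layer 2: σ_v at top = γ₁h₁ = 55.35; σ_h top = K_a2×55.35 = 21.70; σ_h base = K_a2×(55.35+20.7×3.7) = 51.72.
P₂ = ½(21.70+51.72)×3.7 = 135.8. Total P_a = 26.87+135.8 = 162.7 kN/m.

163 kN/m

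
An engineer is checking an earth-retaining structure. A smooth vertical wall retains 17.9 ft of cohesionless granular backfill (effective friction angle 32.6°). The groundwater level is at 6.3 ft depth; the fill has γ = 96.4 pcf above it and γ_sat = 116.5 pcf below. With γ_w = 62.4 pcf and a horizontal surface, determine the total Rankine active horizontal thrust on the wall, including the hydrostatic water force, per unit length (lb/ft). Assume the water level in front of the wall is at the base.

7970 lb/ft

K_a = tan²(45° − φ/2) = 0.2997.
γ' = 116.5 − 62.4 = 54.10 pcf. Depth below WT = 11.6 ft.
σ'_h at WT = K_a γ d_w = 182.0 psf; at base = 182.0 + K_a γ' × 11.6 = 370.1 psf.
P₁ (0–6.3 ft) = ½×182.0×6.3 = 573.4. P₂ (6.3–17.9 ft) = ½(182.0+370.1)×11.6 = 3203.
P_w = ½ γ_w h₂² = 0.5×62.4×11.6² = 4198. Total = 573.4+3203+4198 = 7974 lb/ft.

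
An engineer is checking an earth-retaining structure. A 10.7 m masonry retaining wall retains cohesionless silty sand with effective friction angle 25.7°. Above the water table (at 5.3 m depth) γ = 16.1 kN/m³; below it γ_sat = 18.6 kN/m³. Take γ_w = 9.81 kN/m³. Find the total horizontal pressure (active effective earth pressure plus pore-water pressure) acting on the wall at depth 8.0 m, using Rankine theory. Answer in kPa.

K_a = (1 − sin φ)/(1 + sin φ) = 0.3950.
γ' = 18.6 − 9.81 = 8.790 kN/m³.
Effective vertical stress at 8.0 m: σ'_v = 16.1×5.3 + 8.790×2.70 = 109.1 kPa.
σ'_h = K_a σ'_v = 0.3950 × 109.1 = 43.08 kPa; u = γ_w × 2.70 = 26.49 kPa.
Total σ_h = 43.08 + 26.49 = 69.57 kPa.

69.6 kPa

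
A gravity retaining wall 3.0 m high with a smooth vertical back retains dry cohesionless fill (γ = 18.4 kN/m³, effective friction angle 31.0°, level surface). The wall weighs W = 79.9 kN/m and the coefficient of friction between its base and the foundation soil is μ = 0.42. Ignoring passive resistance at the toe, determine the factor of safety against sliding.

K_a = tan²(45° − 31.0°/2) = 0.3201.
P_a = ½K_aγH² = 0.5×0.3201×18.4×3.0² = 26.50 kN/m, acting at H/3 = 1.000 m above the base.
FS_sliding = μW / P_a = 0.42×79.9 / 26.50 = 1.266.

1.27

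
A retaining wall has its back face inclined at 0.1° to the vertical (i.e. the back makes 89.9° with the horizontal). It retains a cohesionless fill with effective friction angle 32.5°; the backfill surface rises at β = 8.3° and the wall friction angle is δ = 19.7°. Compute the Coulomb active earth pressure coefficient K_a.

K_a = sin²(α+φ) / [sin²α · sin(α−δ) · (1 + √{sin(φ+δ)sin(φ−β) / (sin(α−δ)sin(α+β))})²].
With α = 89.9°, φ = 32.5°, δ = 19.7°, β = 8.3°: K_a = 0.2998.

0.300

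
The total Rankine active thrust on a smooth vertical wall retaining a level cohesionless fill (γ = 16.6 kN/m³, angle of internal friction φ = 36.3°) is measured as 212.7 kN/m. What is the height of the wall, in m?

10.00 m

K_a = 0.2563. P_a = ½ K_a γ H² ⇒ H = √(2P_a/(K_a γ)).
H = √(2×212.7/(0.2563×16.6)) = 10.000 m.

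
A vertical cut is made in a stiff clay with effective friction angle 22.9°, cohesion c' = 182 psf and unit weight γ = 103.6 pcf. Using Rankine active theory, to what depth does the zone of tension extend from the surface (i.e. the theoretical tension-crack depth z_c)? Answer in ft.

K_a = tan²(45° − 22.9°/2) = 0.4398; √K_a = 0.6631.
The active pressure is zero where K_a γ z = 2c√K_a, so z_c = 2c/(γ√K_a) = 2×182/(103.6×0.6631) = 5.298 ft.

5.30 ft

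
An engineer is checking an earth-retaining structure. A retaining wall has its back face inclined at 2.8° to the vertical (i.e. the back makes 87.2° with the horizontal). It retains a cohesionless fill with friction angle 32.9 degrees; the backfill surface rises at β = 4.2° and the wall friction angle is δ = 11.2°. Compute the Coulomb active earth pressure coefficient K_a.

K_a = sin²(α+φ) / [sin²α · sin(α−δ) · (1 + √{sin(φ+δ)sin(φ−β) / (sin(α−δ)sin(α+β))})²].
With α = 87.2°, φ = 32.9°, δ = 11.2°, β = 4.2°: K_a = 0.3070.

0.307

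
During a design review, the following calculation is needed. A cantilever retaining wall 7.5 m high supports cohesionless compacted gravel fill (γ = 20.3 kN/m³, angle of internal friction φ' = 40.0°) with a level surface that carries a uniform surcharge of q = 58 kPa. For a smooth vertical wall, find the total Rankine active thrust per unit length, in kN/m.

K_a = tan²(45° − φ/2) = 0.2174.
Soil triangle: ½ K_a γ H² = 0.5×0.2174×20.3×7.5² = 124.1 kN/m.
Surcharge rectangle: K_a q H = 0.2174×58×7.5 = 94.59 kN/m.
Total = 124.1 + 94.59 = 218.7 kN/m.

219 kN/m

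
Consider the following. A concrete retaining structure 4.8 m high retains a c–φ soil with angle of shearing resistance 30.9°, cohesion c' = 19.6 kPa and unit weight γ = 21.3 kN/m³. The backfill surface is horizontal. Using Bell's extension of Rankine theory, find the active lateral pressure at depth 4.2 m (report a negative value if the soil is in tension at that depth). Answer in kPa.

K_a = (1 − sin φ)/(1 + sin φ) = 0.3214.
σ_a = K_a γ z − 2c√K_a = 0.3214×21.3×4.2 − 2×19.6×0.5669 = 6.529 kPa.

6.53 kPa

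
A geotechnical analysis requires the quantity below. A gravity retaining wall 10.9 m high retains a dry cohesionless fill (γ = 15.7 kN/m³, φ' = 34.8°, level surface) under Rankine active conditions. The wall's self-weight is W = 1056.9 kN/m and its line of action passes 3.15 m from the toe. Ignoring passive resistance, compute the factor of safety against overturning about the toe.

3.59

K_a = tan²(45° − 34.8°/2) = 0.2733.
P_a = ½K_aγH² = 0.5×0.2733×15.7×10.9² = 254.9 kN/m, acting at H/3 = 3.633 m above the base.
Overturning moment M_o = P_a × H/3 = 254.9 × 3.633 = 926.1.
Resisting moment M_r = W × 3.15 = 1056.9 × 3.15 = 3329.
FS_overturning = M_r/M_o = 3329/926.1 = 3.595.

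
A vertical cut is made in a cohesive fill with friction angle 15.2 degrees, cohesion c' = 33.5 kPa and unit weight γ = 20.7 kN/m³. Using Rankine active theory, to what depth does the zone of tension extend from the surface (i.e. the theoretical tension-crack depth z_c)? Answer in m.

K_a = tan²(45° − 15.2°/2) = 0.5845; √K_a = 0.7646.
The active pressure is zero where K_a γ z = 2c√K_a, so z_c = 2c/(γ√K_a) = 2×33.5/(20.7×0.7646) = 4.233 m.

4.23 m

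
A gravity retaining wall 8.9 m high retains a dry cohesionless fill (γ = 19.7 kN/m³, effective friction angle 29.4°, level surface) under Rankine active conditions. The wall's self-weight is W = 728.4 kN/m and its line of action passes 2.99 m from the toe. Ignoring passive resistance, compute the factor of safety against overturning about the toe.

K_a = tan²(45° − 29.4°/2) = 0.3415.
P_a = ½K_aγH² = 0.5×0.3415×19.7×8.9² = 266.4 kN/m, acting at H/3 = 2.967 m above the base.
Overturning moment M_o = P_a × H/3 = 266.4 × 2.967 = 790.4.
Resisting moment M_r = W × 2.99 = 728.4 × 2.99 = 2178.
FS_overturning = M_r/M_o = 2178/790.4 = 2.756.

2.76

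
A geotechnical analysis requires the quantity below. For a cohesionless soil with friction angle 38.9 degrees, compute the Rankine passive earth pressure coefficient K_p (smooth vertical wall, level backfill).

K_p = (1 + sin φ)/(1 − sin φ) = tan²(45° + 38.9°/2) = 4.376.

4.38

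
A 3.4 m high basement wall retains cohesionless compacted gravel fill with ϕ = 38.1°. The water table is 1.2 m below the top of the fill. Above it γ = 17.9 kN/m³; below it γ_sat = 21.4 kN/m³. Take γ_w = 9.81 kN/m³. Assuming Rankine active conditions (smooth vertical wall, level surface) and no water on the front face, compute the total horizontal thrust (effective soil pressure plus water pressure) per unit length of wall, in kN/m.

44.6 kN/m

K_a = tan²(45° − φ/2) = 0.2368.
γ' = 21.4 − 9.81 = 11.59 kN/m³. Depth below WT = 2.2 m.
σ'_h at WT = K_a γ d_w = 5.087 kPa; at base = 5.087 + K_a γ' × 2.2 = 11.13 kPa.
P₁ (0–1.2 m) = ½×5.087×1.2 = 3.052. P₂ (1.2–3.4 m) = ½(5.087+11.13)×2.2 = 17.83.
P_w = ½ γ_w h₂² = 0.5×9.81×2.2² = 23.74. Total = 3.052+17.83+23.74 = 44.63 kN/m.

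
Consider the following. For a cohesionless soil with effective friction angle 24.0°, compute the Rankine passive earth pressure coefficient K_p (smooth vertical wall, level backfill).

2.37

K_p = (1 + sin φ)/(1 − sin φ) = tan²(45° + 24.0°/2) = 2.371.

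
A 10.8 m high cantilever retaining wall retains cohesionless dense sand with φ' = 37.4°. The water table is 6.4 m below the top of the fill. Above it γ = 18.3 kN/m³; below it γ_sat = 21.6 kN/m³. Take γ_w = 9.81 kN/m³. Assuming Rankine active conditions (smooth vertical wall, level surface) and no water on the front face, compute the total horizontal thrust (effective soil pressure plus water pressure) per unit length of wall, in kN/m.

340 kN/m

K_a = tan²(45° − φ/2) = 0.2443.
γ' = 21.6 − 9.81 = 11.79 kN/m³. Depth below WT = 4.4 m.
σ'_h at WT = K_a γ d_w = 28.61 kPa; at base = 28.61 + K_a γ' × 4.4 = 41.28 kPa.
P₁ (0–6.4 m) = ½×28.61×6.4 = 91.55. P₂ (6.4–10.8 m) = ½(28.61+41.28)×4.4 = 153.8.
P_w = ½ γ_w h₂² = 0.5×9.81×4.4² = 94.96. Total = 91.55+153.8+94.96 = 340.3 kN/m.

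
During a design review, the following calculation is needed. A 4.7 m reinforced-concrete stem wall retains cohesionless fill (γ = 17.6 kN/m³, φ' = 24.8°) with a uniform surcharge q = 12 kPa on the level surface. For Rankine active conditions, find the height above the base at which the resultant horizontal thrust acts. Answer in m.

1.74 m

K_a = 0.4090.
Triangular part P₁ = ½K_aγH² = 79.51 at H/3 = 1.567 m; rectangular part P₂ = K_a q H = 23.07 at H/2 = 2.350 m.
ȳ = (P₁·1.567 + P₂·2.350)/(P₁+P₂) = 1.743 m.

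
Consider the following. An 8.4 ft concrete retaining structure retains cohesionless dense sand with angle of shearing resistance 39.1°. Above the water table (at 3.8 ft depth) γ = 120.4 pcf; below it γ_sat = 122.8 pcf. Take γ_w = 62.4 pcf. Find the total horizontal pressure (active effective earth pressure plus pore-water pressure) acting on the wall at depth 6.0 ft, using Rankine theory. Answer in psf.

K_a = (1 − sin φ)/(1 + sin φ) = 0.2265.
γ' = 122.8 − 62.4 = 60.40 pcf.
Effective vertical stress at 6.0 ft: σ'_v = 120.4×3.8 + 60.40×2.20 = 590.4 psf.
σ'_h = K_a σ'_v = 0.2265 × 590.4 = 133.7 psf; u = γ_w × 2.20 = 137.3 psf.
Total σ_h = 133.7 + 137.3 = 271.0 psf.

271 psf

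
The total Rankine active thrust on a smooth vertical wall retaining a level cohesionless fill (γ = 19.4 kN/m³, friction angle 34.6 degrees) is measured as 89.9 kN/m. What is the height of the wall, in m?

K_a = 0.2756. P_a = ½ K_a γ H² ⇒ H = √(2P_a/(K_a γ)).
H = √(2×89.9/(0.2756×19.4)) = 5.799 m.

5.80 m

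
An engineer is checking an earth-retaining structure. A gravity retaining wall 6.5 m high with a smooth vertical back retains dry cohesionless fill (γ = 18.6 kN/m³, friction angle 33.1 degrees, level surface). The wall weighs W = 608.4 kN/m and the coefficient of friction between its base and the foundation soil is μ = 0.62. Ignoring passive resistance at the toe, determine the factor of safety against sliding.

K_a = tan²(45° − 33.1°/2) = 0.2936.
P_a = ½K_aγH² = 0.5×0.2936×18.6×6.5² = 115.4 kN/m, acting at H/3 = 2.167 m above the base.
FS_sliding = μW / P_a = 0.62×608.4 / 115.4 = 3.270.

3.27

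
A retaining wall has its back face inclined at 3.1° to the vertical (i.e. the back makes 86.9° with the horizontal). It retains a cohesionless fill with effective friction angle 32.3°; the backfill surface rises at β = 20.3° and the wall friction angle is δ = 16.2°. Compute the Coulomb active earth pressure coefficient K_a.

K_a = sin²(α+φ) / [sin²α · sin(α−δ) · (1 + √{sin(φ+δ)sin(φ−β) / (sin(α−δ)sin(α+β))})²].
With α = 86.9°, φ = 32.3°, δ = 16.2°, β = 20.3°: K_a = 0.4041.

0.404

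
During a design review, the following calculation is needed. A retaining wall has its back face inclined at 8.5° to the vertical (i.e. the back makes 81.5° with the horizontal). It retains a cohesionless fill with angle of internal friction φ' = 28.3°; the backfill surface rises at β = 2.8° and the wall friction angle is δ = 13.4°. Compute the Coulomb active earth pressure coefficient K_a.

K_a = sin²(α+φ) / [sin²α · sin(α−δ) · (1 + √{sin(φ+δ)sin(φ−β) / (sin(α−δ)sin(α+β))})²].
With α = 81.5°, φ = 28.3°, δ = 13.4°, β = 2.8°: K_a = 0.4024.

0.402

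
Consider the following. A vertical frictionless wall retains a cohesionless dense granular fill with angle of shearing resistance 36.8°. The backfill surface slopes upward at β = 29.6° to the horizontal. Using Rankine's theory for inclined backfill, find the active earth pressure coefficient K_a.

K_a = cos β · (cos β − √(cos²β − cos²φ)) / (cos β + √(cos²β − cos²φ)).
cos β = 0.8695, cos φ = 0.8007, √(cos²β − cos²φ) = 0.3389.
K_a = 0.8695 × (0.8695 − 0.3389)/(0.8695 + 0.3389) = 0.3818.

0.382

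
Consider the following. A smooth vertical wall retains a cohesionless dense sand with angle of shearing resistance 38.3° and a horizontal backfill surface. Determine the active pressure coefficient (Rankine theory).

K_a = tan²(45° − φ/2) = tan²(25.85°) = 0.2347.

0.235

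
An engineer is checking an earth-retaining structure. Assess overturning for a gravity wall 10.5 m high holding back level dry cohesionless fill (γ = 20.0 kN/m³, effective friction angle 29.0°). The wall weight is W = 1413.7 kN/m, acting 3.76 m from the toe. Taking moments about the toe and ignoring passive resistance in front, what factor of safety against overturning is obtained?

K_a = tan²(45° − 29.0°/2) = 0.3470.
P_a = ½K_aγH² = 0.5×0.3470×20.0×10.5² = 382.5 kN/m, acting at H/3 = 3.500 m above the base.
Overturning moment M_o = P_a × H/3 = 382.5 × 3.500 = 1339.
Resisting moment M_r = W × 3.76 = 1413.7 × 3.76 = 5316.
FS_overturning = M_r/M_o = 5316/1339 = 3.970.

3.97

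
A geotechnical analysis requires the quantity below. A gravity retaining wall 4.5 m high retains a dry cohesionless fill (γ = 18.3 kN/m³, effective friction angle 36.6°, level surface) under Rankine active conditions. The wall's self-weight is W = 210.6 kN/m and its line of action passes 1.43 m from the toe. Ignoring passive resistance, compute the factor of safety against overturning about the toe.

4.28

K_a = tan²(45° − 36.6°/2) = 0.2530.
P_a = ½K_aγH² = 0.5×0.2530×18.3×4.5² = 46.87 kN/m, acting at H/3 = 1.500 m above the base.
Overturning moment M_o = P_a × H/3 = 46.87 × 1.500 = 70.30.
Resisting moment M_r = W × 1.43 = 210.6 × 1.43 = 301.2.
FS_overturning = M_r/M_o = 301.2/70.30 = 4.284.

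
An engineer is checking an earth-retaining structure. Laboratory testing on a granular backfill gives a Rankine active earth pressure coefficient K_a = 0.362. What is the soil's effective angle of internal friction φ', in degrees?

K_a = tan²(45° − φ/2) ⇒ 45° − φ/2 = arctan(√0.362) = 31.03°.
φ = 2(45° − 31.03°) = 27.93°.

27.9°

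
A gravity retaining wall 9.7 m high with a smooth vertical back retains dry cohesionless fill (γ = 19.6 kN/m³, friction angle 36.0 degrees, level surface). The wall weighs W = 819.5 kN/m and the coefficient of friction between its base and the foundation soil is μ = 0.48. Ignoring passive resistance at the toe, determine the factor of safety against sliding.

1.64

K_a = tan²(45° − 36.0°/2) = 0.2596.
P_a = ½K_aγH² = 0.5×0.2596×19.6×9.7² = 239.4 kN/m, acting at H/3 = 3.233 m above the base.
FS_sliding = μW / P_a = 0.48×819.5 / 239.4 = 1.643.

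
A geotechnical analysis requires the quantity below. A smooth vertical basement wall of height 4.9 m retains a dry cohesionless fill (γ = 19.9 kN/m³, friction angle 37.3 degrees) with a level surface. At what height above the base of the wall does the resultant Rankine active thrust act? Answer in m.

K_a = 0.2453.
The pressure distribution is triangular, so the resultant acts at H/3 above the base = 4.9/3 = 1.633 m.

1.63 m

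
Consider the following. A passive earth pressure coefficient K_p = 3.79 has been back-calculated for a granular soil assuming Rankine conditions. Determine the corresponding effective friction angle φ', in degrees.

35.6°

K_p = (1+sin φ)/(1−sin φ) ⇒ sin φ = (K_p − 1)/(K_p + 1) = 0.5825.
φ = arcsin(0.5825) = 35.62°.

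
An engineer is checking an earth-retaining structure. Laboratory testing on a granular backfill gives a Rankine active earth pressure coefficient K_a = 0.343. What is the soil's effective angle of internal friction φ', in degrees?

29.3°

K_a = tan²(45° − φ/2) ⇒ 45° − φ/2 = arctan(√0.343) = 30.36°.
φ = 2(45° − 30.36°) = 29.29°.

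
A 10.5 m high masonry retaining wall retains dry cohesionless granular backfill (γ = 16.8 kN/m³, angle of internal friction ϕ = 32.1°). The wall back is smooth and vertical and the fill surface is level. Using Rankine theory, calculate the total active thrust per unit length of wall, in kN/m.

283 kN/m

K_a = tan²(45° − φ/2) = 0.3060.
P_a = ½ K_a γ H² = 0.5 × 0.3060 × 16.8 × 10.5² = 283.4 kN/m.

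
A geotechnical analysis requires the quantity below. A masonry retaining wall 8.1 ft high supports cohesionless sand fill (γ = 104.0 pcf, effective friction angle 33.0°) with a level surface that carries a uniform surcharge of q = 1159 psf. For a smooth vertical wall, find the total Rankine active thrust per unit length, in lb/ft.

K_a = tan²(45° − φ/2) = 0.2948.
Soil triangle: ½ K_a γ H² = 0.5×0.2948×104.0×8.1² = 1006 lb/ft.
Surcharge rectangle: K_a q H = 0.2948×1159×8.1 = 2768 lb/ft.
Total = 1006 + 2768 = 3773 lb/ft.

3770 lb/ft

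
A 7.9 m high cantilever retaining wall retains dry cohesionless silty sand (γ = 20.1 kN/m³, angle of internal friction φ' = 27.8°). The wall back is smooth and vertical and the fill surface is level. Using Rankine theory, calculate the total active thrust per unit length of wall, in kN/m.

228 kN/m

K_a = tan²(45° − φ/2) = 0.3639.
P_a = ½ K_a γ H² = 0.5 × 0.3639 × 20.1 × 7.9² = 228.2 kN/m.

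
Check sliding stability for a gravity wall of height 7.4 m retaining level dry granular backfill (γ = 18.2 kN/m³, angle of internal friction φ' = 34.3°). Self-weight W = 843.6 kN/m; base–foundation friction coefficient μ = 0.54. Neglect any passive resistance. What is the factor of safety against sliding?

3.27

K_a = tan²(45° − 34.3°/2) = 0.2792.
P_a = ½K_aγH² = 0.5×0.2792×18.2×7.4² = 139.1 kN/m, acting at H/3 = 2.467 m above the base.
FS_sliding = μW / P_a = 0.54×843.6 / 139.1 = 3.275.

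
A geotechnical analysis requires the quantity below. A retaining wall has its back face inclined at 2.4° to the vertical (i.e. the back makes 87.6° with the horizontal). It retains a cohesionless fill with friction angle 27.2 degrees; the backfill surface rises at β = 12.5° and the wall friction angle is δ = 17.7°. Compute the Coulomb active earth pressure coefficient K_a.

K_a = sin²(α+φ) / [sin²α · sin(α−δ) · (1 + √{sin(φ+δ)sin(φ−β) / (sin(α−δ)sin(α+β))})²].
With α = 87.6°, φ = 27.2°, δ = 17.7°, β = 12.5°: K_a = 0.4238.

0.424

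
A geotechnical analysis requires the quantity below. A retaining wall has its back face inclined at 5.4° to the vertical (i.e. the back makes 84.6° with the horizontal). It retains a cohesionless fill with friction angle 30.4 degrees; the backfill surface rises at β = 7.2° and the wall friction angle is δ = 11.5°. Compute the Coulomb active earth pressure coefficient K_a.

0.373

K_a = sin²(α+φ) / [sin²α · sin(α−δ) · (1 + √{sin(φ+δ)sin(φ−β) / (sin(α−δ)sin(α+β))})²].
With α = 84.6°, φ = 30.4°, δ = 11.5°, β = 7.2°: K_a = 0.3727.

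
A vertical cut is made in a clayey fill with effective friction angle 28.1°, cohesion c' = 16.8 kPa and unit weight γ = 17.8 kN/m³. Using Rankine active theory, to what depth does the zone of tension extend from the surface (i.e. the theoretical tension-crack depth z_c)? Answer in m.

K_a = tan²(45° − 28.1°/2) = 0.3596; √K_a = 0.5997.
The active pressure is zero where K_a γ z = 2c√K_a, so z_c = 2c/(γ√K_a) = 2×16.8/(17.8×0.5997) = 3.148 m.

3.15 m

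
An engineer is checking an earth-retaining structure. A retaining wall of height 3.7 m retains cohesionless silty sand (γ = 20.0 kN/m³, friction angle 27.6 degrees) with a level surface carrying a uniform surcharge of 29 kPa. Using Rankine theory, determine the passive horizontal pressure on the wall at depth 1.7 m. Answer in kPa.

K_p = (1 + sin φ)/(1 − sin φ) = 2.726.
σ_v = γz + q = 20.0 × 1.7 + 29 = 63.00 kPa.
σ_h = K_p σ_v = 2.726 × 63.00 = 171.8 kPa.

172 kPa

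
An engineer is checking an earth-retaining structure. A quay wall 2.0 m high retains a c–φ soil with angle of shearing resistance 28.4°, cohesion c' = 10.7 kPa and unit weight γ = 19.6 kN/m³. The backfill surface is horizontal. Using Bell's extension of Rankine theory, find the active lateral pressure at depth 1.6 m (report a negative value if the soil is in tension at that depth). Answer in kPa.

-1.61 kPa

K_a = (1 − sin φ)/(1 + sin φ) = 0.3554.
σ_a = K_a γ z − 2c√K_a = 0.3554×19.6×1.6 − 2×10.7×0.5961 = -1.613 kPa.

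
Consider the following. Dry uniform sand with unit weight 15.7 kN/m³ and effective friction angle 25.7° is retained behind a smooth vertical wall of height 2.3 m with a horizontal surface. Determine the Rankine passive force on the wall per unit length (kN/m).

K_p = tan²(45° + φ/2) = 2.531.
P_p = ½ K_p γ H² = 0.5 × 2.531 × 15.7 × 2.3² = 105.1 kN/m.

105 kN/m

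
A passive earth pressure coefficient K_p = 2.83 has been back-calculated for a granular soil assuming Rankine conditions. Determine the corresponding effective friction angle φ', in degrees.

K_p = (1+sin φ)/(1−sin φ) ⇒ sin φ = (K_p − 1)/(K_p + 1) = 0.4778.
φ = arcsin(0.4778) = 28.54°.

28.5°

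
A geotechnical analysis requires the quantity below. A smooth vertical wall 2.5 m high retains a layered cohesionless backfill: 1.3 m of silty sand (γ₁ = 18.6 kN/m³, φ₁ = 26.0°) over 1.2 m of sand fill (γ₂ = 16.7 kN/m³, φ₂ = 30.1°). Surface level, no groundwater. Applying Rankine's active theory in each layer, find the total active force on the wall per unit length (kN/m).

19.8 kN/m

K_a1 = tan²(45°−26.0°/2) = 0.3905; K_a2 = tan²(45°−30.1°/2) = 0.3320.
Layer 1: σ at base = K_a1 γ₁ h₁ = 9.441 kPa; P₁ = ½×9.441×1.3 = 6.137.
Layer 2: σ_v at top = γ₁h₁ = 24.18; σ_h top = K_a2×24.18 = 8.028; σ_h base = K_a2×(24.18+16.7×1.2) = 14.68.
P₂ = ½(8.028+14.68)×1.2 = 13.62. Total P_a = 6.137+13.62 = 19.76 kN/m.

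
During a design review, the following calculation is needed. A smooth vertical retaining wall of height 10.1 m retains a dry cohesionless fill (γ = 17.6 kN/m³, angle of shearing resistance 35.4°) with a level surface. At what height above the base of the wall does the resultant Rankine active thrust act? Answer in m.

K_a = 0.2664.
The pressure distribution is triangular, so the resultant acts at H/3 above the base = 10.1/3 = 3.367 m.

3.37 m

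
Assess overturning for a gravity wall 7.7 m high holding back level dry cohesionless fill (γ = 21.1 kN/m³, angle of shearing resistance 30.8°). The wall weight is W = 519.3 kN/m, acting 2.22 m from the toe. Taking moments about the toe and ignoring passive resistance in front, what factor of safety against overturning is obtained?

2.23

K_a = tan²(45° − 30.8°/2) = 0.3227.
P_a = ½K_aγH² = 0.5×0.3227×21.1×7.7² = 201.9 kN/m, acting at H/3 = 2.567 m above the base.
Overturning moment M_o = P_a × H/3 = 201.9 × 2.567 = 518.1.
Resisting moment M_r = W × 2.22 = 519.3 × 2.22 = 1153.
FS_overturning = M_r/M_o = 1153/518.1 = 2.225.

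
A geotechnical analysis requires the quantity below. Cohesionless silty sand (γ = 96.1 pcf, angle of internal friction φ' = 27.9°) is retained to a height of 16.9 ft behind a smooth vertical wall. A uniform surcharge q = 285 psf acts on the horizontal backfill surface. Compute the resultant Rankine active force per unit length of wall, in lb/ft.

K_a = tan²(45° − φ/2) = 0.3625.
Soil triangle: ½ K_a γ H² = 0.5×0.3625×96.1×16.9² = 4974 lb/ft.
Surcharge rectangle: K_a q H = 0.3625×285×16.9 = 1746 lb/ft.
Total = 4974 + 1746 = 6720 lb/ft.

6720 lb/ft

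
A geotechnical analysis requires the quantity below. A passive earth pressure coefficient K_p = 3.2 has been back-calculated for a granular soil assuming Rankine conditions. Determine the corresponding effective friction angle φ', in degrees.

31.6°

K_p = (1+sin φ)/(1−sin φ) ⇒ sin φ = (K_p − 1)/(K_p + 1) = 0.5238.
φ = arcsin(0.5238) = 31.59°.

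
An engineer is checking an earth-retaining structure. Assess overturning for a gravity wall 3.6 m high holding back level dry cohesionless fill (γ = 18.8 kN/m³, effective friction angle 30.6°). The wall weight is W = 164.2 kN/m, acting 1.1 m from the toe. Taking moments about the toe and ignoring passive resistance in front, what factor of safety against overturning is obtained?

K_a = tan²(45° − 30.6°/2) = 0.3253.
P_a = ½K_aγH² = 0.5×0.3253×18.8×3.6² = 39.63 kN/m, acting at H/3 = 1.200 m above the base.
Overturning moment M_o = P_a × H/3 = 39.63 × 1.200 = 47.56.
Resisting moment M_r = W × 1.1 = 164.2 × 1.1 = 180.6.
FS_overturning = M_r/M_o = 180.6/47.56 = 3.798.

3.80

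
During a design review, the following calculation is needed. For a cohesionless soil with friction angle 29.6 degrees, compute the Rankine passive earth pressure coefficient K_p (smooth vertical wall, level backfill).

K_p = (1 + sin φ)/(1 − sin φ) = tan²(45° + 29.6°/2) = 2.952.

2.95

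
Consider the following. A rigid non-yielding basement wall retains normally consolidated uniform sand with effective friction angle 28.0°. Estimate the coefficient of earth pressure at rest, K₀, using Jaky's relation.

K₀ = 1 − sin φ' = 1 − sin 28.0° = 0.5305.

0.531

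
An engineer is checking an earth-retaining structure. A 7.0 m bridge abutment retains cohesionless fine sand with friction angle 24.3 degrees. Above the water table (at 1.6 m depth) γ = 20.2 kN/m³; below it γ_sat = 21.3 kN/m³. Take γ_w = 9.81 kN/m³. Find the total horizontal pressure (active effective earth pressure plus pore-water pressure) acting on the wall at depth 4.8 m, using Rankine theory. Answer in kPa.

60.2 kPa

K_a = (1 − sin φ)/(1 + sin φ) = 0.4169.
γ' = 21.3 − 9.81 = 11.49 kN/m³.
Effective vertical stress at 4.8 m: σ'_v = 20.2×1.6 + 11.49×3.20 = 69.09 kPa.
σ'_h = K_a σ'_v = 0.4169 × 69.09 = 28.80 kPa; u = γ_w × 3.20 = 31.39 kPa.
Total σ_h = 28.80 + 31.39 = 60.20 kPa.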